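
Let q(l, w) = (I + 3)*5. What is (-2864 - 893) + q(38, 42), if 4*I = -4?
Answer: -3747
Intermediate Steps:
I = -1 (I = (1/4)*(-4) = -1)
q(l, w) = 10 (q(l, w) = (-1 + 3)*5 = 2*5 = 10)
(-2864 - 893) + q(38, 42) = (-2864 - 893) + 10 = -3757 + 10 = -3747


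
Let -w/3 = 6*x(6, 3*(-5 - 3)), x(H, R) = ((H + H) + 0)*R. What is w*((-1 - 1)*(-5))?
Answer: 51840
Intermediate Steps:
x(H, R) = 2*H*R (x(H, R) = (2*H + 0)*R = (2*H)*R = 2*H*R)
w = 5184 (w = -18*2*6*(3*(-5 - 3)) = -18*2*6*(3*(-8)) = -18*2*6*(-24) = -18*(-288) = -3*(-1728) = 5184)
w*((-1 - 1)*(-5)) = 5184*((-1 - 1)*(-5)) = 5184*(-2*(-5)) = 5184*10 = 51840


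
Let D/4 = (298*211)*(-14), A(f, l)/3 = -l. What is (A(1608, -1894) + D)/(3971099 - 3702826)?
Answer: -3515486/268273 ≈ -13.104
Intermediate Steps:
A(f, l) = -3*l (A(f, l) = 3*(-l) = -3*l)
D = -3521168 (D = 4*((298*211)*(-14)) = 4*(62878*(-14)) = 4*(-880292) = -3521168)
(A(1608, -1894) + D)/(3971099 - 3702826) = (-3*(-1894) - 3521168)/(3971099 - 3702826) = (5682 - 3521168)/268273 = -3515486*1/268273 = -3515486/268273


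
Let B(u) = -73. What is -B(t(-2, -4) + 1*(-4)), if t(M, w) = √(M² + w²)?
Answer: 73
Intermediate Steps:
-B(t(-2, -4) + 1*(-4)) = -1*(-73) = 73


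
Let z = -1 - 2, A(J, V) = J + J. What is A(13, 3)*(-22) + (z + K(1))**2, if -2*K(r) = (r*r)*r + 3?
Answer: -547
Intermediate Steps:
A(J, V) = 2*J
K(r) = -3/2 - r**3/2 (K(r) = -((r*r)*r + 3)/2 = -(r**2*r + 3)/2 = -(r**3 + 3)/2 = -(3 + r**3)/2 = -3/2 - r**3/2)
z = -3
A(13, 3)*(-22) + (z + K(1))**2 = (2*13)*(-22) + (-3 + (-3/2 - 1/2*1**3))**2 = 26*(-22) + (-3 + (-3/2 - 1/2*1))**2 = -572 + (-3 + (-3/2 - 1/2))**2 = -572 + (-3 - 2)**2 = -572 + (-5)**2 = -572 + 25 = -547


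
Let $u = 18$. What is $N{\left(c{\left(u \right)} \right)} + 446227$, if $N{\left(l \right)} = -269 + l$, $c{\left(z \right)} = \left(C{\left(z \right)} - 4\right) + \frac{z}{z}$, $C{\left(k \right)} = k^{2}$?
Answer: $446279$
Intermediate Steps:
$c{\left(z \right)} = -3 + z^{2}$ ($c{\left(z \right)} = \left(z^{2} - 4\right) + \frac{z}{z} = \left(-4 + z^{2}\right) + 1 = -3 + z^{2}$)
$N{\left(c{\left(u \right)} \right)} + 446227 = \left(-269 - \left(3 - 18^{2}\right)\right) + 446227 = \left(-269 + \left(-3 + 324\right)\right) + 446227 = \left(-269 + 321\right) + 446227 = 52 + 446227 = 446279$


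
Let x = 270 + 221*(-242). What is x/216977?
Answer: -53212/216977 ≈ -0.24524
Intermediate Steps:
x = -53212 (x = 270 - 53482 = -53212)
x/216977 = -53212/216977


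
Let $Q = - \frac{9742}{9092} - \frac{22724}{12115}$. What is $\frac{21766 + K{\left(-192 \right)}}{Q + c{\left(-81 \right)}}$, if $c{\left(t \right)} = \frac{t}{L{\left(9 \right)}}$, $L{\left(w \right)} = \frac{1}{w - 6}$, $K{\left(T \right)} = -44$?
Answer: $- \frac{1196334588380}{13545489439} \approx -88.32$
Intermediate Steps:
$Q = - \frac{162315469}{55074790}$ ($Q = \left(-9742\right) \frac{1}{9092} - \frac{22724}{12115} = - \frac{4871}{4546} - \frac{22724}{12115} = - \frac{162315469}{55074790} \approx -2.9472$)
$L{\left(w \right)} = \frac{1}{-6 + w}$
$c{\left(t \right)} = 3 t$ ($c{\left(t \right)} = \frac{t}{\frac{1}{-6 + 9}} = \frac{t}{\frac{1}{3}} = t \frac{1}{\frac{1}{3}} = t 3 = 3 t$)
$\frac{21766 + K{\left(-192 \right)}}{Q + c{\left(-81 \right)}} = \frac{21766 - 44}{- \frac{162315469}{55074790} + 3 \left(-81\right)} = \frac{21722}{- \frac{162315469}{55074790} - 243} = \frac{21722}{- \frac{13545489439}{55074790}} = 21722 \left(- \frac{55074790}{13545489439}\right) = - \frac{1196334588380}{13545489439}$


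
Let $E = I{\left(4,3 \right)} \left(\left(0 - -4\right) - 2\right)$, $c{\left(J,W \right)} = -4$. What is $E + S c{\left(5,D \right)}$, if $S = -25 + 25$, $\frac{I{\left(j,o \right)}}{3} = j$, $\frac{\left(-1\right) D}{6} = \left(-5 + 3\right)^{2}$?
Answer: $24$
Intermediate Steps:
$D = -24$ ($D = - 6 \left(-5 + 3\right)^{2} = - 6 \left(-2\right)^{2} = \left(-6\right) 4 = -24$)
$I{\left(j,o \right)} = 3 j$
$S = 0$
$E = 24$ ($E = 3 \cdot 4 \left(\left(0 - -4\right) - 2\right) = 12 \left(\left(0 + 4\right) - 2\right) = 12 \left(4 - 2\right) = 12 \cdot 2 = 24$)
$E + S c{\left(5,D \right)} = 24 + 0 \left(-4\right) = 24 + 0 = 24$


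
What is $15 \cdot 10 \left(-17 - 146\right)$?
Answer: $-24450$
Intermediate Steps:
$15 \cdot 10 \left(-17 - 146\right) = 150 \left(-163\right) = -24450$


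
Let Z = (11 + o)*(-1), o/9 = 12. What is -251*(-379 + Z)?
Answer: 124998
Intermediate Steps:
o = 108 (o = 9*12 = 108)
Z = -119 (Z = (11 + 108)*(-1) = 119*(-1) = -119)
-251*(-379 + Z) = -251*(-379 - 119) = -251*(-498) = 124998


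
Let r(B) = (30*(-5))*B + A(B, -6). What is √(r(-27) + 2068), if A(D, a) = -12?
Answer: √6106 ≈ 78.141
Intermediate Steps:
r(B) = -12 - 150*B (r(B) = (30*(-5))*B - 12 = -150*B - 12 = -12 - 150*B)
√(r(-27) + 2068) = √((-12 - 150*(-27)) + 2068) = √((-12 + 4050) + 2068) = √(4038 + 2068) = √6106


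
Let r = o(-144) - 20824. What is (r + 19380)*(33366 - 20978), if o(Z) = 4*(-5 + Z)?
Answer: -25271520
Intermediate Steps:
o(Z) = -20 + 4*Z
r = -21420 (r = (-20 + 4*(-144)) - 20824 = (-20 - 576) - 20824 = -596 - 20824 = -21420)
(r + 19380)*(33366 - 20978) = (-21420 + 19380)*(33366 - 20978) = -2040*12388 = -25271520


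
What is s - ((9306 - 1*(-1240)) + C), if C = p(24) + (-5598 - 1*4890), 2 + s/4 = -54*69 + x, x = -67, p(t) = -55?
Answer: -15183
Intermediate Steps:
s = -15180 (s = -8 + 4*(-54*69 - 67) = -8 + 4*(-3726 - 67) = -8 + 4*(-3793) = -8 - 15172 = -15180)
C = -10543 (C = -55 + (-5598 - 1*4890) = -55 + (-5598 - 4890) = -55 - 10488 = -10543)
s - ((9306 - 1*(-1240)) + C) = -15180 - ((9306 - 1*(-1240)) - 10543) = -15180 - ((9306 + 1240) - 10543) = -15180 - (10546 - 10543) = -15180 - 1*3 = -15180 - 3 = -15183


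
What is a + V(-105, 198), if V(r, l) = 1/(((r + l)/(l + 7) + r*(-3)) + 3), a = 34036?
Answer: 2221972393/65283 ≈ 34036.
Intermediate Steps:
V(r, l) = 1/(3 - 3*r + (l + r)/(7 + l)) (V(r, l) = 1/(((l + r)/(7 + l) - 3*r) + 3) = 1/((-3*r + (l + r)/(7 + l)) + 3) = 1/(3 - 3*r + (l + r)/(7 + l)))
a + V(-105, 198) = 34036 + (-7 - 1*198)/(-21 - 4*198 + 20*(-105) + 3*198*(-105)) = 34036 + (-7 - 198)/(-21 - 792 - 2100 - 62370) = 34036 - 205/(-65283) = 34036 - 1/65283*(-205) = 34036 + 205/65283 = 2221972393/65283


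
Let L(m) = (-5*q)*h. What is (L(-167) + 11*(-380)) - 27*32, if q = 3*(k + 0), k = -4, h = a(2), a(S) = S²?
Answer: -4804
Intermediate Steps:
h = 4 (h = 2² = 4)
q = -12 (q = 3*(-4 + 0) = 3*(-4) = -12)
L(m) = 240 (L(m) = -5*(-12)*4 = 60*4 = 240)
(L(-167) + 11*(-380)) - 27*32 = (240 + 11*(-380)) - 27*32 = (240 - 4180) - 864 = -3940 - 864 = -4804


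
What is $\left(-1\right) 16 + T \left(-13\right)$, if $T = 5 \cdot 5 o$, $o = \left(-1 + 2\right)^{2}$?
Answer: $-341$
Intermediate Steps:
$o = 1$ ($o = 1^{2} = 1$)
$T = 25$ ($T = 5 \cdot 5 \cdot 1 = 25 \cdot 1 = 25$)
$\left(-1\right) 16 + T \left(-13\right) = \left(-1\right) 16 + 25 \left(-13\right) = -16 - 325 = -341$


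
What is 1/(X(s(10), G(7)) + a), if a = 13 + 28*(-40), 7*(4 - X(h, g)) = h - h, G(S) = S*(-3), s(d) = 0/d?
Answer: -1/1103 ≈ -0.00090662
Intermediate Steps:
s(d) = 0
G(S) = -3*S
X(h, g) = 4 (X(h, g) = 4 - (h - h)/7 = 4 - ⅐*0 = 4 + 0 = 4)
a = -1107 (a = 13 - 1120 = -1107)
1/(X(s(10), G(7)) + a) = 1/(4 - 1107) = 1/(-1103) = -1/1103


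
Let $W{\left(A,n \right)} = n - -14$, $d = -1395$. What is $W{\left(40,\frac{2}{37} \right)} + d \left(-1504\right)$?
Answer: $\frac{77629480}{37} \approx 2.0981 \cdot 10^{6}$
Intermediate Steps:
$W{\left(A,n \right)} = 14 + n$ ($W{\left(A,n \right)} = n + 14 = 14 + n$)
$W{\left(40,\frac{2}{37} \right)} + d \left(-1504\right) = \left(14 + \frac{2}{37}\right) - -2098080 = \left(14 + 2 \cdot \frac{1}{37}\right) + 2098080 = \left(14 + \frac{2}{37}\right) + 2098080 = \frac{520}{37} + 2098080 = \frac{77629480}{37}$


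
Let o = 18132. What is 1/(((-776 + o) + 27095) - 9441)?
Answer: 1/35010 ≈ 2.8563e-5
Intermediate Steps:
1/(((-776 + o) + 27095) - 9441) = 1/(((-776 + 18132) + 27095) - 9441) = 1/((17356 + 27095) - 9441) = 1/(44451 - 9441) = 1/35010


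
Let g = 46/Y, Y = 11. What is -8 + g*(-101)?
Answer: -4734/11 ≈ -430.36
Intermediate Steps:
g = 46/11 ≈ 4.1818
-8 + g*(-101) = -8 + (46/11)*(-101) = -8 - 4646/11 = -4734/11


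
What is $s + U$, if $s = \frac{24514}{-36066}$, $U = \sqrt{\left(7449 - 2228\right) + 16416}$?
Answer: $- \frac{12257}{18033} + \sqrt{21637} \approx 146.42$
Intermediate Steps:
$U = \sqrt{21637}$ ($U = \sqrt{\left(7449 - 2228\right) + 16416} = \sqrt{5221 + 16416} = \sqrt{21637} \approx 147.1$)
$s = - \frac{12257}{18033}$ ($s = 24514 \left(- \frac{1}{36066}\right) = - \frac{12257}{18033} \approx -0.6797$)
$s + U = - \frac{12257}{18033} + \sqrt{21637}$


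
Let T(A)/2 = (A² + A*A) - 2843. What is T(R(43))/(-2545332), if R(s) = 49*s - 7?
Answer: -8817157/1272666 ≈ -6.9281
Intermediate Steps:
R(s) = -7 + 49*s
T(A) = -5686 + 4*A² (T(A) = 2*((A² + A*A) - 2843) = 2*((A² + A²) - 2843) = 2*(2*A² - 2843) = 2*(-2843 + 2*A²) = -5686 + 4*A²)
T(R(43))/(-2545332) = (-5686 + 4*(-7 + 49*43)²)/(-2545332) = (-5686 + 4*(-7 + 2107)²)*(-1/2545332) = (-5686 + 4*2100²)*(-1/2545332) = (-5686 + 4*4410000)*(-1/2545332) = (-5686 + 17640000)*(-1/2545332) = 17634314*(-1/2545332) = -8817157/1272666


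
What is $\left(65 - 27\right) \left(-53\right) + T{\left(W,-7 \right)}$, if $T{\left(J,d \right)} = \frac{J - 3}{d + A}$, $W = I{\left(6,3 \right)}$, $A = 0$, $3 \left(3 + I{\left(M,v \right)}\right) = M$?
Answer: $- \frac{14094}{7} \approx -2013.4$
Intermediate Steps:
$I{\left(M,v \right)} = -3 + \frac{M}{3}$
$W = -1$ ($W = -3 + \frac{1}{3} \cdot 6 = -3 + 2 = -1$)
$T{\left(J,d \right)} = \frac{-3 + J}{d}$ ($T{\left(J,d \right)} = \frac{J - 3}{d + 0} = \frac{-3 + J}{d}$)
$\left(65 - 27\right) \left(-53\right) + T{\left(W,-7 \right)} = \left(65 - 27\right) \left(-53\right) + \frac{-3 - 1}{-7} = 38 \left(-53\right) - - \frac{4}{7} = -2014 + \frac{4}{7} = - \frac{14094}{7}$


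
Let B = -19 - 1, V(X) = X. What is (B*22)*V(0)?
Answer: 0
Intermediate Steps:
B = -20
(B*22)*V(0) = -20*22*0 = -440*0 = 0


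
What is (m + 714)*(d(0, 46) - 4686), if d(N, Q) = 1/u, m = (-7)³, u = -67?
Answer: -116480273/67 ≈ -1.7385e+6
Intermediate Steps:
m = -343
d(N, Q) = -1/67 (d(N, Q) = 1/(-67) = -1/67)
(m + 714)*(d(0, 46) - 4686) = (-343 + 714)*(-1/67 - 4686) = 371*(-313963/67) = -116480273/67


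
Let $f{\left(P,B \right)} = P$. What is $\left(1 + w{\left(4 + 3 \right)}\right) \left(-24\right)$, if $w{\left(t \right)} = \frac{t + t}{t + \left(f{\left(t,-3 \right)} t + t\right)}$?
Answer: $- \frac{88}{3} \approx -29.333$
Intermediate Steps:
$w{\left(t \right)} = \frac{2 t}{t^{2} + 2 t}$ ($w{\left(t \right)} = \frac{t + t}{t + \left(t t + t\right)} = \frac{2 t}{t + \left(t^{2} + t\right)} = \frac{2 t}{t + \left(t + t^{2}\right)} = \frac{2 t}{t^{2} + 2 t}$)
$\left(1 + w{\left(4 + 3 \right)}\right) \left(-24\right) = \left(1 + \frac{2}{2 + \left(4 + 3\right)}\right) \left(-24\right) = \left(1 + \frac{2}{2 + 7}\right) \left(-24\right) = \left(1 + \frac{2}{9}\right) \left(-24\right) = \frac{11}{9} \left(-24\right) = - \frac{88}{3}$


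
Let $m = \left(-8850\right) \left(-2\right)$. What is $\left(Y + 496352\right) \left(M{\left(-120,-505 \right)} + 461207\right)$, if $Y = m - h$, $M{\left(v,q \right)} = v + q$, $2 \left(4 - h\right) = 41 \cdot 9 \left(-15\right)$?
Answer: $235486595251$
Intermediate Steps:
$m = 17700$
$h = \frac{5543}{2}$ ($h = 4 - \frac{41 \cdot 9 \left(-15\right)}{2} = 4 - \frac{369 \left(-15\right)}{2} = 4 - - \frac{5535}{2} = 4 + \frac{5535}{2} = \frac{5543}{2} \approx 2771.5$)
$M{\left(v,q \right)} = q + v$
$Y = \frac{29857}{2}$ ($Y = 17700 - \frac{5543}{2} = \frac{29857}{2} \approx 14929.0$)
$\left(Y + 496352\right) \left(M{\left(-120,-505 \right)} + 461207\right) = \left(\frac{29857}{2} + 496352\right) \left(\left(-505 - 120\right) + 461207\right) = \frac{1022561 \left(-625 + 461207\right)}{2} = \frac{1022561}{2} \cdot 460582 = 235486595251$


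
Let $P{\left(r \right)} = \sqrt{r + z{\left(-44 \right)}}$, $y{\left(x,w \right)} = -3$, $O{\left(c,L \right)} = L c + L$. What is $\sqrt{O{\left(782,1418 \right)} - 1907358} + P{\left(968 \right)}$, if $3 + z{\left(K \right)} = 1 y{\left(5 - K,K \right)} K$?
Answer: $\sqrt{1097} + 2 i \sqrt{199266} \approx 33.121 + 892.78 i$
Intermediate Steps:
$O{\left(c,L \right)} = L + L c$
$z{\left(K \right)} = -3 - 3 K$ ($z{\left(K \right)} = -3 + 1 \left(-3\right) K = -3 - 3 K$)
$P{\left(r \right)} = \sqrt{129 + r}$ ($P{\left(r \right)} = \sqrt{r - -129} = \sqrt{r + \left(-3 + 132\right)} = \sqrt{r + 129} = \sqrt{129 + r}$)
$\sqrt{O{\left(782,1418 \right)} - 1907358} + P{\left(968 \right)} = \sqrt{1418 \left(1 + 782\right) - 1907358} + \sqrt{129 + 968} = \sqrt{1418 \cdot 783 - 1907358} + \sqrt{1097} = \sqrt{1110294 - 1907358} + \sqrt{1097} = \sqrt{-797064} + \sqrt{1097} = 2 i \sqrt{199266} + \sqrt{1097} = \sqrt{1097} + 2 i \sqrt{199266}$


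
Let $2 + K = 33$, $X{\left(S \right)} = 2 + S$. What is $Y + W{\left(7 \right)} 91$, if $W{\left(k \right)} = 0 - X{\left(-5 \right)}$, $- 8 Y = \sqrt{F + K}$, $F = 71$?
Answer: $273 - \frac{\sqrt{102}}{8} \approx 271.74$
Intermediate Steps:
$K = 31$ ($K = -2 + 33 = 31$)
$Y = - \frac{\sqrt{102}}{8}$ ($Y = - \frac{\sqrt{71 + 31}}{8} = - \frac{\sqrt{102}}{8} \approx -1.2624$)
$W{\left(k \right)} = 3$ ($W{\left(k \right)} = 0 - \left(2 - 5\right) = 0 - -3 = 0 + 3 = 3$)
$Y + W{\left(7 \right)} 91 = - \frac{\sqrt{102}}{8} + 3 \cdot 91 = - \frac{\sqrt{102}}{8} + 273 = 273 - \frac{\sqrt{102}}{8}$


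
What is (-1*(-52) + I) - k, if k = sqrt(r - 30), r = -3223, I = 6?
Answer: 58 - I*sqrt(3253) ≈ 58.0 - 57.035*I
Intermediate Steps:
k = I*sqrt(3253) (k = sqrt(-3223 - 30) = sqrt(-3253) = I*sqrt(3253) ≈ 57.035*I)
(-1*(-52) + I) - k = (-1*(-52) + 6) - I*sqrt(3253) = (52 + 6) - I*sqrt(3253) = 58 - I*sqrt(3253)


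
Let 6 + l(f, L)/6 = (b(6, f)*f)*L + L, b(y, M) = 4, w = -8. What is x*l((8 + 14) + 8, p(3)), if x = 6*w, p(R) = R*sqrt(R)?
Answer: 1728 - 104544*sqrt(3) ≈ -1.7935e+5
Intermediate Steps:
p(R) = R**(3/2)
l(f, L) = -36 + 6*L + 24*L*f (l(f, L) = -36 + 6*((4*f)*L + L) = -36 + 6*(4*L*f + L) = -36 + 6*(L + 4*L*f) = -36 + (6*L + 24*L*f) = -36 + 6*L + 24*L*f)
x = -48 (x = 6*(-8) = -48)
x*l((8 + 14) + 8, p(3)) = -48*(-36 + 6*3**(3/2) + 24*3**(3/2)*((8 + 14) + 8)) = -48*(-36 + 6*(3*sqrt(3)) + 24*(3*sqrt(3))*(22 + 8)) = -48*(-36 + 18*sqrt(3) + 24*(3*sqrt(3))*30) = -48*(-36 + 18*sqrt(3) + 2160*sqrt(3)) = -48*(-36 + 2178*sqrt(3)) = 1728 - 104544*sqrt(3)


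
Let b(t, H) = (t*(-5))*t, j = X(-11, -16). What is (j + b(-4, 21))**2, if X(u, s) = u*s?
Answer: 9216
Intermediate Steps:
X(u, s) = s*u
j = 176 (j = -16*(-11) = 176)
b(t, H) = -5*t**2 (b(t, H) = (-5*t)*t = -5*t**2)
(j + b(-4, 21))**2 = (176 - 5*(-4)**2)**2 = (176 - 5*16)**2 = (176 - 80)**2 = 96**2 = 9216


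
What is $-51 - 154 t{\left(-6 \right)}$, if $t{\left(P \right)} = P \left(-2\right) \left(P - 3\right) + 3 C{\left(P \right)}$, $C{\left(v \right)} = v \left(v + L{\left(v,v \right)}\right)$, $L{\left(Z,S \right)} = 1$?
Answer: $2721$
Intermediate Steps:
$C{\left(v \right)} = v \left(1 + v\right)$ ($C{\left(v \right)} = v \left(v + 1\right) = v \left(1 + v\right)$)
$t{\left(P \right)} = - 2 P \left(-3 + P\right) + 3 P \left(1 + P\right)$ ($t{\left(P \right)} = P \left(-2\right) \left(P - 3\right) + 3 P \left(1 + P\right) = - 2 P \left(-3 + P\right) + 3 P \left(1 + P\right)$)
$-51 - 154 t{\left(-6 \right)} = -51 - 154 \left(- 6 \left(9 - 6\right)\right) = -51 - 154 \left(\left(-6\right) 3\right) = -51 - -2772 = -51 + 2772 = 2721$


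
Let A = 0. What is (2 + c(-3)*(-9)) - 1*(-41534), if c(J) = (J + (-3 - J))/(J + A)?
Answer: 41527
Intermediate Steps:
c(J) = -3/J (c(J) = (J + (-3 - J))/(J + 0) = -3/J)
(2 + c(-3)*(-9)) - 1*(-41534) = (2 - 3/(-3)*(-9)) - 1*(-41534) = (2 - 3*(-1/3)*(-9)) + 41534 = (2 + 1*(-9)) + 41534 = (2 - 9) + 41534 = -7 + 41534 = 41527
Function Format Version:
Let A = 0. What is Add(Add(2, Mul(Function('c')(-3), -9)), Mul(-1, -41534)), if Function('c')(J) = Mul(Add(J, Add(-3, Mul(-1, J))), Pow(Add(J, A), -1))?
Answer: 41527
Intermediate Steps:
Function('c')(J) = Mul(-3, Pow(J, -1)) (Function('c')(J) = Mul(Add(J, Add(-3, Mul(-1, J))), Pow(Add(J, 0), -1)) = Mul(-3, Pow(J, -1)))
Add(Add(2, Mul(Function('c')(-3), -9)), Mul(-1, -41534)) = Add(Add(2, Mul(Mul(-3, Pow(-3, -1)), -9)), Mul(-1, -41534)) = Add(Add(2, Mul(Mul(-3, Rational(-1, 3)), -9)), 41534) = Add(Add(2, Mul(1, -9)), 41534) = Add(Add(2, -9), 41534) = Add(-7, 41534) = 41527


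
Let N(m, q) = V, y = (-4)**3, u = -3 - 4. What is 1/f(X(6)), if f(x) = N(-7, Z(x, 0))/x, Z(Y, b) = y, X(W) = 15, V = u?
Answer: -15/7 ≈ -2.1429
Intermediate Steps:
u = -7
y = -64
V = -7
Z(Y, b) = -64
N(m, q) = -7
f(x) = -7/x
1/f(X(6)) = 1/(-7/15) = -15/7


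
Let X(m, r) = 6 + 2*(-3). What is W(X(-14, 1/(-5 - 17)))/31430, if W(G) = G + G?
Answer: 0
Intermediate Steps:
X(m, r) = 0 (X(m, r) = 6 - 6 = 0)
W(G) = 2*G
W(X(-14, 1/(-5 - 17)))/31430 = (2*0)/31430 = 0*(1/31430) = 0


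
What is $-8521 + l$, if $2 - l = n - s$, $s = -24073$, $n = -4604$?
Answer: $-27988$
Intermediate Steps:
$l = -19467$ ($l = 2 - \left(-4604 - -24073\right) = 2 - \left(-4604 + 24073\right) = 2 - 19469 = -19467$)
$-8521 + l = -8521 - 19467 = -27988$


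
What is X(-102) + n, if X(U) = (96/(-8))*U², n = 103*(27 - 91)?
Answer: -131440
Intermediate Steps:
n = -6592 (n = 103*(-64) = -6592)
X(U) = -12*U² (X(U) = (96*(-⅛))*U² = -12*U²)
X(-102) + n = -12*(-102)² - 6592 = -12*10404 - 6592 = -124848 - 6592 = -131440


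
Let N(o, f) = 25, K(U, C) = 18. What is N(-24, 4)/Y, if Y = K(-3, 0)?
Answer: 25/18 ≈ 1.3889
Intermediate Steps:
Y = 18
N(-24, 4)/Y = 25/18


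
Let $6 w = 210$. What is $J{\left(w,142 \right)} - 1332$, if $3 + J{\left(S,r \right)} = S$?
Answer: $-1300$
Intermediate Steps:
$w = 35$ ($w = \frac{1}{6} \cdot 210 = 35$)
$J{\left(S,r \right)} = -3 + S$
$J{\left(w,142 \right)} - 1332 = \left(-3 + 35\right) - 1332 = 32 - 1332 = -1300$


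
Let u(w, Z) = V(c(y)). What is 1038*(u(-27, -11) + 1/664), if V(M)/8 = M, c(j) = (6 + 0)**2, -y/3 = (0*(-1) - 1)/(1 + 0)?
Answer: 99249927/332 ≈ 2.9895e+5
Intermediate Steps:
y = 3 (y = -3*(0*(-1) - 1)/(1 + 0) = -3*(0 - 1)/1 = -(-3) = -3*(-1) = 3)
c(j) = 36 (c(j) = 6**2 = 36)
V(M) = 8*M
u(w, Z) = 288 (u(w, Z) = 8*36 = 288)
1038*(u(-27, -11) + 1/664) = 1038*(288 + 1/664) = 1038*(191233/664) = 99249927/332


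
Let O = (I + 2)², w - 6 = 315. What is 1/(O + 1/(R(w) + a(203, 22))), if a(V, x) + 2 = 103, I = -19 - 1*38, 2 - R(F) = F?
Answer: 218/659449 ≈ 0.00033058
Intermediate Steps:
w = 321 (w = 6 + 315 = 321)
R(F) = 2 - F
I = -57 (I = -19 - 38 = -57)
a(V, x) = 101 (a(V, x) = -2 + 103 = 101)
O = 3025 (O = (-57 + 2)² = (-55)² = 3025)
1/(O + 1/(R(w) + a(203, 22))) = 1/(3025 + 1/((2 - 1*321) + 101)) = 1/(3025 + 1/((2 - 321) + 101)) = 1/(3025 + 1/(-319 + 101)) = 1/(3025 + 1/(-218)) = 1/(3025 - 1/218) = 1/(659449/218) = 218/659449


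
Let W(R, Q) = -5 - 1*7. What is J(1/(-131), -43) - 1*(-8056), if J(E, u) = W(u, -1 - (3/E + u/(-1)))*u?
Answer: 8572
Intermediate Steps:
W(R, Q) = -12 (W(R, Q) = -5 - 7 = -12)
J(E, u) = -12*u
J(1/(-131), -43) - 1*(-8056) = -12*(-43) - 1*(-8056) = 516 + 8056 = 8572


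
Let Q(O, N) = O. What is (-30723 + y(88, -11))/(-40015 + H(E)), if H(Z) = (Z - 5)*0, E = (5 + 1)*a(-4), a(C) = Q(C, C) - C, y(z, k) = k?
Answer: 30734/40015 ≈ 0.76806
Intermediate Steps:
a(C) = 0 (a(C) = C - C = 0)
E = 0 (E = (5 + 1)*0 = 6*0 = 0)
H(Z) = 0 (H(Z) = (-5 + Z)*0 = 0)
(-30723 + y(88, -11))/(-40015 + H(E)) = (-30723 - 11)/(-40015 + 0) = -30734/(-40015) = -30734*(-1/40015) = 30734/40015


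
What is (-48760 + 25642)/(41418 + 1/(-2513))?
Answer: -58095534/104083433 ≈ -0.55816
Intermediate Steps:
(-48760 + 25642)/(41418 + 1/(-2513)) = -23118/(41418 - 1/2513) = -23118/104083433/2513 = -23118*2513/104083433 = -58095534/104083433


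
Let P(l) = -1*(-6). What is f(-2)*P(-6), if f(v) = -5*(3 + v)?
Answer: -30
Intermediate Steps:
P(l) = 6
f(v) = -15 - 5*v
f(-2)*P(-6) = (-15 - 5*(-2))*6 = (-15 + 10)*6 = -5*6 = -30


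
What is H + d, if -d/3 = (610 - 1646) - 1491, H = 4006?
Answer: 11587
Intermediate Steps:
d = 7581 (d = -3*((610 - 1646) - 1491) = -3*(-1036 - 1491) = -3*(-2527) = 7581)
H + d = 4006 + 7581 = 11587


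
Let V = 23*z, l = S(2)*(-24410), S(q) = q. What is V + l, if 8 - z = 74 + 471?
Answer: -61171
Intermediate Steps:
z = -537 (z = 8 - (74 + 471) = 8 - 1*545 = 8 - 545 = -537)
l = -48820 (l = 2*(-24410) = -48820)
V = -12351 (V = 23*(-537) = -12351)
V + l = -12351 - 48820 = -61171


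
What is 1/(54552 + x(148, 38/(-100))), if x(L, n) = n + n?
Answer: 25/1363781 ≈ 1.8331e-5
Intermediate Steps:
x(L, n) = 2*n
1/(54552 + x(148, 38/(-100))) = 1/(54552 + 2*(38/(-100))) = 1/(54552 + 2*(38*(-1/100))) = 1/(54552 + 2*(-19/50)) = 1/(54552 - 19/25) = 1/(1363781/25) = 25/1363781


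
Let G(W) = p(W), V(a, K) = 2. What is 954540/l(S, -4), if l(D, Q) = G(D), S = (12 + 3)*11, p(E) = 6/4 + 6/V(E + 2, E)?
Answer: 212120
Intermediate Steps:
p(E) = 9/2 (p(E) = 6/4 + 6/2 = 6*(¼) + 6*(½) = 3/2 + 3 = 9/2)
G(W) = 9/2
S = 165 (S = 15*11 = 165)
l(D, Q) = 9/2
954540/l(S, -4) = 954540/(9/2) = 954540*(2/9) = 212120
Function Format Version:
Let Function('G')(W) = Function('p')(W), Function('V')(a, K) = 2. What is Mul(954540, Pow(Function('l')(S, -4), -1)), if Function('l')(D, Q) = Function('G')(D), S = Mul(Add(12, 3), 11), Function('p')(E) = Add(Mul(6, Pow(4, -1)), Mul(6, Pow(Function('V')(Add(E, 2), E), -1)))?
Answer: 212120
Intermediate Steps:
Function('p')(E) = Rational(9, 2) (Function('p')(E) = Add(Mul(6, Pow(4, -1)), Mul(6, Pow(2, -1))) = Add(Mul(6, Rational(1, 4)), Mul(6, Rational(1, 2))) = Add(Rational(3, 2), 3) = Rational(9, 2))
Function('G')(W) = Rational(9, 2)
S = 165 (S = Mul(15, 11) = 165)
Function('l')(D, Q) = Rational(9, 2)
Mul(954540, Pow(Function('l')(S, -4), -1)) = Mul(954540, Pow(Rational(9, 2), -1)) = Mul(954540, Rational(2, 9)) = 212120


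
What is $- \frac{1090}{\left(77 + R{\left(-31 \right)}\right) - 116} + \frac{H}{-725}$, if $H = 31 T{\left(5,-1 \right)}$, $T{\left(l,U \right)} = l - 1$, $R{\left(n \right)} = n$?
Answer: $\frac{78157}{5075} \approx 15.4$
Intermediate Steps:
$T{\left(l,U \right)} = -1 + l$ ($T{\left(l,U \right)} = l - 1 = -1 + l$)
$H = 124$ ($H = 31 \left(-1 + 5\right) = 31 \cdot 4 = 124$)
$- \frac{1090}{\left(77 + R{\left(-31 \right)}\right) - 116} + \frac{H}{-725} = - \frac{1090}{\left(77 - 31\right) - 116} + \frac{124}{-725} = - \frac{1090}{46 - 116} + 124 \left(- \frac{1}{725}\right) = - \frac{1090}{-70} - \frac{124}{725} = \left(-1090\right) \left(- \frac{1}{70}\right) - \frac{124}{725} = \frac{109}{7} - \frac{124}{725} = \frac{78157}{5075}$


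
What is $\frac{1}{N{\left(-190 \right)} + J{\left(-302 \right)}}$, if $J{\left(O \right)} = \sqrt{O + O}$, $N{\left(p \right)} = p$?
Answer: $- \frac{95}{18352} - \frac{i \sqrt{151}}{18352} \approx -0.0051765 - 0.00066958 i$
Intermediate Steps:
$J{\left(O \right)} = \sqrt{2} \sqrt{O}$ ($J{\left(O \right)} = \sqrt{2 O} = \sqrt{2} \sqrt{O}$)
$\frac{1}{N{\left(-190 \right)} + J{\left(-302 \right)}} = \frac{1}{-190 + \sqrt{2} \sqrt{-302}} = \frac{1}{-190 + \sqrt{2} i \sqrt{302}} = \frac{1}{-190 + 2 i \sqrt{151}}$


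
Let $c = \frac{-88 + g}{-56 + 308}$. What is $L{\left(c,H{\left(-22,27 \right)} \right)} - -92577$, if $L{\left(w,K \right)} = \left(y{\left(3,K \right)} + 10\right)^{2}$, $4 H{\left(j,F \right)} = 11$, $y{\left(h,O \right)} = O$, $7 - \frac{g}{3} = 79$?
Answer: $\frac{1483833}{16} \approx 92740.0$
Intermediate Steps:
$g = -216$ ($g = 21 - 237 = -216$)
$H{\left(j,F \right)} = \frac{11}{4}$ ($H{\left(j,F \right)} = \frac{1}{4} \cdot 11 = \frac{11}{4}$)
$c = - \frac{76}{63}$ ($c = \frac{-88 - 216}{-56 + 308} = - \frac{304}{252} = \left(-304\right) \frac{1}{252} = - \frac{76}{63} \approx -1.2063$)
$L{\left(w,K \right)} = \left(10 + K\right)^{2}$ ($L{\left(w,K \right)} = \left(K + 10\right)^{2} = \left(10 + K\right)^{2}$)
$L{\left(c,H{\left(-22,27 \right)} \right)} - -92577 = \left(10 + \frac{11}{4}\right)^{2} - -92577 = \left(\frac{51}{4}\right)^{2} + 92577 = \frac{2601}{16} + 92577 = \frac{1483833}{16}$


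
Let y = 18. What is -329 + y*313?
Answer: 5305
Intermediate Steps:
-329 + y*313 = -329 + 18*313 = -329 + 5634 = 5305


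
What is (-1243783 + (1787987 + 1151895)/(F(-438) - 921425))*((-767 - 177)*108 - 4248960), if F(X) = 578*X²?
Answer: 595082314282993370688/109964407 ≈ 5.4116e+12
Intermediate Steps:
(-1243783 + (1787987 + 1151895)/(F(-438) - 921425))*((-767 - 177)*108 - 4248960) = (-1243783 + (1787987 + 1151895)/(578*(-438)² - 921425))*((-767 - 177)*108 - 4248960) = (-1243783 + 2939882/(578*191844 - 921425))*(-944*108 - 4248960) = (-1243783 + 2939882/(110885832 - 921425))*(-101952 - 4248960) = (-1243783 + 2939882/109964407)*(-4350912) = -136771857091799/109964407*(-4350912) = 595082314282993370688/109964407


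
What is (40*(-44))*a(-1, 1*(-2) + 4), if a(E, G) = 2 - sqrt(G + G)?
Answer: 0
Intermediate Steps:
a(E, G) = 2 - sqrt(2)*sqrt(G) (a(E, G) = 2 - sqrt(2*G) = 2 - sqrt(2)*sqrt(G))
(40*(-44))*a(-1, 1*(-2) + 4) = (40*(-44))*(2 - sqrt(2)*sqrt(1*(-2) + 4)) = -1760*(2 - sqrt(2)*sqrt(-2 + 4)) = -1760*(2 - sqrt(2)*sqrt(2)) = -1760*(2 - 2) = -1760*0 = 0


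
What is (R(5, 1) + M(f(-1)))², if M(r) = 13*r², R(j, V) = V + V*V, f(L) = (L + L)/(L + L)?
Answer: 225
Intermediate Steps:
f(L) = 1 (f(L) = (2*L)/((2*L)) = (2*L)*(1/(2*L)) = 1)
R(j, V) = V + V²
(R(5, 1) + M(f(-1)))² = (1*(1 + 1) + 13*1²)² = (1*2 + 13*1)² = (2 + 13)² = 15² = 225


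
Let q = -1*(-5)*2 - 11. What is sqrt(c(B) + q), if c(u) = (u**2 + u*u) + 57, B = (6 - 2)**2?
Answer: 2*sqrt(142) ≈ 23.833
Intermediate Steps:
B = 16 (B = 4**2 = 16)
q = -1 (q = 5*2 - 11 = 10 - 11 = -1)
c(u) = 57 + 2*u**2 (c(u) = (u**2 + u**2) + 57 = 2*u**2 + 57 = 57 + 2*u**2)
sqrt(c(B) + q) = sqrt((57 + 2*16**2) - 1) = sqrt((57 + 2*256) - 1) = sqrt((57 + 512) - 1) = sqrt(569 - 1) = sqrt(568) = 2*sqrt(142)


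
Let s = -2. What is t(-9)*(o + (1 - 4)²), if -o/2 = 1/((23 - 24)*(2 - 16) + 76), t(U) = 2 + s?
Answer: 0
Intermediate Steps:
t(U) = 0 (t(U) = 2 - 2 = 0)
o = -1/45 (o = -2/((23 - 24)*(2 - 16) + 76) = -2/(-1*(-14) + 76) = -2/(14 + 76) = -2/90 = -2*1/90 = -1/45 ≈ -0.022222)
t(-9)*(o + (1 - 4)²) = 0*(-1/45 + (1 - 4)²) = 0*(-1/45 + (-3)²) = 0*(-1/45 + 9) = 0*(404/45) = 0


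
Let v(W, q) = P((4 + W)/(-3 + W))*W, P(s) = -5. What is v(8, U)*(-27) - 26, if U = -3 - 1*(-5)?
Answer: 1054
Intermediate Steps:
U = 2 (U = -3 + 5 = 2)
v(W, q) = -5*W
v(8, U)*(-27) - 26 = -5*8*(-27) - 26 = -40*(-27) - 26 = 1080 - 26 = 1054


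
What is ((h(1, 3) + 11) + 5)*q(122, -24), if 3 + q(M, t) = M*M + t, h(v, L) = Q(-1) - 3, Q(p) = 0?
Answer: 193141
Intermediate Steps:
h(v, L) = -3 (h(v, L) = 0 - 3 = -3)
q(M, t) = -3 + t + M**2 (q(M, t) = -3 + (M*M + t) = -3 + (M**2 + t) = -3 + (t + M**2) = -3 + t + M**2)
((h(1, 3) + 11) + 5)*q(122, -24) = ((-3 + 11) + 5)*(-3 - 24 + 122**2) = (8 + 5)*(-3 - 24 + 14884) = 13*14857 = 193141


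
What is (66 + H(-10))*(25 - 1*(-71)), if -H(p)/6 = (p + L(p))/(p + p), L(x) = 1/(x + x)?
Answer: 151164/25 ≈ 6046.6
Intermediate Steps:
L(x) = 1/(2*x)
H(p) = -3*(p + 1/(2*p))/p (H(p) = -6*(p + 1/(2*p))/(p + p) = -6*(p + 1/(2*p))/(2*p) = -6*(p + 1/(2*p))*1/(2*p) = -3*(p + 1/(2*p))/p)
(66 + H(-10))*(25 - 1*(-71)) = (66 + (-3 - 3/2/(-10)²))*(25 - 1*(-71)) = (66 + (-3 - 3/2*1/100))*(25 + 71) = (66 + (-3 - 3/200))*96 = (66 - 603/200)*96 = (12597/200)*96 = 151164/25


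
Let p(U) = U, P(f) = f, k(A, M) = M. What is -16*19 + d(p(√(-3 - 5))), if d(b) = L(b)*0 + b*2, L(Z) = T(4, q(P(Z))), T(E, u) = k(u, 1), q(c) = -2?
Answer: -304 + 4*I*√2 ≈ -304.0 + 5.6569*I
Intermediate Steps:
T(E, u) = 1
L(Z) = 1
d(b) = 2*b (d(b) = 1*0 + b*2 = 0 + 2*b = 2*b)
-16*19 + d(p(√(-3 - 5))) = -16*19 + 2*√(-3 - 5) = -304 + 2*√(-8) = -304 + 2*(2*I*√2) = -304 + 4*I*√2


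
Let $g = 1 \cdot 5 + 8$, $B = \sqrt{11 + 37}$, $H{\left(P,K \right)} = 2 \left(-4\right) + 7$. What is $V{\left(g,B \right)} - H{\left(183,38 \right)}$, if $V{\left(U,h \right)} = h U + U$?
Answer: $14 + 52 \sqrt{3} \approx 104.07$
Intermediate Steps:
$H{\left(P,K \right)} = -1$ ($H{\left(P,K \right)} = -8 + 7 = -1$)
$B = 4 \sqrt{3}$ ($B = \sqrt{48} = 4 \sqrt{3} \approx 6.9282$)
$g = 13$ ($g = 5 + 8 = 13$)
$V{\left(U,h \right)} = U + U h$ ($V{\left(U,h \right)} = U h + U = U + U h$)
$V{\left(g,B \right)} - H{\left(183,38 \right)} = 13 \left(1 + 4 \sqrt{3}\right) - -1 = \left(13 + 52 \sqrt{3}\right) + 1 = 14 + 52 \sqrt{3}$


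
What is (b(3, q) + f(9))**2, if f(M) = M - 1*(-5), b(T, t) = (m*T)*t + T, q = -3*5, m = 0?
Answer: 289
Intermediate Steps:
q = -15
b(T, t) = T (b(T, t) = (0*T)*t + T = 0*t + T = 0 + T = T)
f(M) = 5 + M (f(M) = M + 5 = 5 + M)
(b(3, q) + f(9))**2 = (3 + (5 + 9))**2 = (3 + 14)**2 = 17**2 = 289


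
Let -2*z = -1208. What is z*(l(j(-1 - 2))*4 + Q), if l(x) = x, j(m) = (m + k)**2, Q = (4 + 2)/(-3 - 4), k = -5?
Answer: 1078744/7 ≈ 1.5411e+5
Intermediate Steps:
z = 604 (z = -1/2*(-1208) = 604)
Q = -6/7 (Q = 6/(-7) = 6*(-1/7) = -6/7 ≈ -0.85714)
j(m) = (-5 + m)**2 (j(m) = (m - 5)**2 = (-5 + m)**2)
z*(l(j(-1 - 2))*4 + Q) = 604*((-5 + (-1 - 2))**2*4 - 6/7) = 604*((-5 - 3)**2*4 - 6/7) = 604*((-8)**2*4 - 6/7) = 604*(64*4 - 6/7) = 604*(256 - 6/7) = 604*(1786/7) = 1078744/7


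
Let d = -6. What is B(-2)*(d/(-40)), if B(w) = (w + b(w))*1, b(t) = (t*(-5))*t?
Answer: -33/10 ≈ -3.3000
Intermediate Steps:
b(t) = -5*t**2 (b(t) = (-5*t)*t = -5*t**2)
B(w) = w - 5*w**2 (B(w) = (w - 5*w**2)*1 = w - 5*w**2)
B(-2)*(d/(-40)) = (-2*(1 - 5*(-2)))*(-6/(-40)) = (-2*(1 + 10))*(-6*(-1/40)) = -2*11*(3/20) = -22*3/20 = -33/10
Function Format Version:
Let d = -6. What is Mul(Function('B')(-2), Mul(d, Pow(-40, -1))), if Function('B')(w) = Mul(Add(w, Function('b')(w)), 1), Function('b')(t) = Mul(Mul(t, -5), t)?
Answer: Rational(-33, 10) ≈ -3.3000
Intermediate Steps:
Function('b')(t) = Mul(-5, Pow(t, 2)) (Function('b')(t) = Mul(Mul(-5, t), t) = Mul(-5, Pow(t, 2)))
Function('B')(w) = Add(w, Mul(-5, Pow(w, 2))) (Function('B')(w) = Mul(Add(w, Mul(-5, Pow(w, 2))), 1) = Add(w, Mul(-5, Pow(w, 2))))
Mul(Function('B')(-2), Mul(d, Pow(-40, -1))) = Mul(Mul(-2, Add(1, Mul(-5, -2))), Mul(-6, Pow(-40, -1))) = Mul(Mul(-2, Add(1, 10)), Mul(-6, Rational(-1, 40))) = Mul(Mul(-2, 11), Rational(3, 20)) = Mul(-22, Rational(3, 20)) = Rational(-33, 10)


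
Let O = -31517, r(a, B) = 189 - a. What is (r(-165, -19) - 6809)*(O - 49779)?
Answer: 524765680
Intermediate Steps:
(r(-165, -19) - 6809)*(O - 49779) = ((189 - 1*(-165)) - 6809)*(-31517 - 49779) = ((189 + 165) - 6809)*(-81296) = (354 - 6809)*(-81296) = -6455*(-81296) = 524765680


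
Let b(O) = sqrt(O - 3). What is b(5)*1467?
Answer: 1467*sqrt(2) ≈ 2074.7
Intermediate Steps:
b(O) = sqrt(-3 + O)
b(5)*1467 = sqrt(-3 + 5)*1467 = sqrt(2)*1467 = 1467*sqrt(2)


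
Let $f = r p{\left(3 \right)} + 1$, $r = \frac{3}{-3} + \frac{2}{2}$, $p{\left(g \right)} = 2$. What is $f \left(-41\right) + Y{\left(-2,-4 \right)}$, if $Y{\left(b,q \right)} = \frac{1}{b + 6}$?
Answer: $- \frac{163}{4} \approx -40.75$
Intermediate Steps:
$r = 0$ ($r = 3 \left(- \frac{1}{3}\right) + 2 \cdot \frac{1}{2} = -1 + 1 = 0$)
$Y{\left(b,q \right)} = \frac{1}{6 + b}$
$f = 1$ ($f = 0 \cdot 2 + 1 = 0 + 1 = 1$)
$f \left(-41\right) + Y{\left(-2,-4 \right)} = 1 \left(-41\right) + \frac{1}{6 - 2} = -41 + \frac{1}{4} = - \frac{163}{4}$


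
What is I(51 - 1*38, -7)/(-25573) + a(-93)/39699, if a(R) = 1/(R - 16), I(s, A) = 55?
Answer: -238021078/110659255443 ≈ -0.0021509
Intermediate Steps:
a(R) = 1/(-16 + R)
I(51 - 1*38, -7)/(-25573) + a(-93)/39699 = 55/(-25573) + 1/(-16 - 93*39699) = 55*(-1/25573) + (1/39699)/(-109) = -55/25573 - 1/109*1/39699 = -55/25573 - 1/4327191 = -238021078/110659255443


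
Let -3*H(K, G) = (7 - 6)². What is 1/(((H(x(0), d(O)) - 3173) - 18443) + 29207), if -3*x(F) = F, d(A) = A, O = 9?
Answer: 3/22772 ≈ 0.00013174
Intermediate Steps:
x(F) = -F/3
H(K, G) = -⅓ (H(K, G) = -(7 - 6)²/3 = -⅓*1² = -⅓*1 = -⅓)
1/(((H(x(0), d(O)) - 3173) - 18443) + 29207) = 1/(((-⅓ - 3173) - 18443) + 29207) = 1/((-9520/3 - 18443) + 29207) = 1/(-64849/3 + 29207) = 1/(22772/3) = 3/22772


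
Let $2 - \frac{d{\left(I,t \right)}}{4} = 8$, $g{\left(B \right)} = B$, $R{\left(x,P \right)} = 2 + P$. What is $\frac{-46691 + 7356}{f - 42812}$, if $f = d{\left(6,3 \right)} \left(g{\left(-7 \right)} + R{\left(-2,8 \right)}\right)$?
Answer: $\frac{39335}{42884} \approx 0.91724$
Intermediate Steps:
$d{\left(I,t \right)} = -24$ ($d{\left(I,t \right)} = 8 - 32 = -24$)
$f = -72$ ($f = - 24 \left(-7 + \left(2 + 8\right)\right) = - 24 \left(-7 + 10\right) = \left(-24\right) 3 = -72$)
$\frac{-46691 + 7356}{f - 42812} = \frac{-46691 + 7356}{-72 - 42812} = - \frac{39335}{-42884} = \left(-39335\right) \left(- \frac{1}{42884}\right) = \frac{39335}{42884}$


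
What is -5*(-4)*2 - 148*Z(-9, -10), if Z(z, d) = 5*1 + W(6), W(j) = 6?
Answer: -1588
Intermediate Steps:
Z(z, d) = 11 (Z(z, d) = 5*1 + 6 = 5 + 6 = 11)
-5*(-4)*2 - 148*Z(-9, -10) = -5*(-4)*2 - 148*11 = 20*2 - 1628 = 40 - 1628 = -1588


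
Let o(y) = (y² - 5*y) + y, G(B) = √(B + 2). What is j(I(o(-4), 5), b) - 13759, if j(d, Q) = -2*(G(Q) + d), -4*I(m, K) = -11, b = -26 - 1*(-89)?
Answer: -27529/2 - 2*√65 ≈ -13781.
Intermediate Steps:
G(B) = √(2 + B)
b = 63 (b = -26 + 89 = 63)
o(y) = y² - 4*y
I(m, K) = 11/4 (I(m, K) = -¼*(-11) = 11/4)
j(d, Q) = -2*d - 2*√(2 + Q) (j(d, Q) = -2*(√(2 + Q) + d) = -2*(d + √(2 + Q)) = -2*d - 2*√(2 + Q))
j(I(o(-4), 5), b) - 13759 = (-2*11/4 - 2*√(2 + 63)) - 13759 = (-11/2 - 2*√65) - 13759 = -27529/2 - 2*√65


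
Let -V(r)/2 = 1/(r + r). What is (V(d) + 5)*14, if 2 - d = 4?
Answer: 77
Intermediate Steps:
d = -2 (d = 2 - 1*4 = 2 - 4 = -2)
V(r) = -1/r (V(r) = -2/(r + r) = -2*1/(2*r) = -1/r)
(V(d) + 5)*14 = (-1/(-2) + 5)*14 = (-1*(-½) + 5)*14 = (½ + 5)*14 = (11/2)*14 = 77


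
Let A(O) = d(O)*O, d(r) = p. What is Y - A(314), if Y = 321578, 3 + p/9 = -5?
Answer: 344186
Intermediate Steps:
p = -72 (p = -27 + 9*(-5) = -27 - 45 = -72)
d(r) = -72
A(O) = -72*O
Y - A(314) = 321578 - (-72)*314 = 321578 - 1*(-22608) = 321578 + 22608 = 344186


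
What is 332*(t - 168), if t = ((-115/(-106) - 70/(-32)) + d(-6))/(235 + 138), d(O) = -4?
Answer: -4410594187/79076 ≈ -55777.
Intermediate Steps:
t = -617/316304 (t = ((-115/(-106) - 70/(-32)) - 4)/(235 + 138) = ((-115*(-1/106) - 70*(-1/32)) - 4)/373 = ((115/106 + 35/16) - 4)*(1/373) = (2775/848 - 4)*(1/373) = -617/848*1/373 = -617/316304 ≈ -0.0019507)
332*(t - 168) = 332*(-617/316304 - 168) = 332*(-53139689/316304) = -4410594187/79076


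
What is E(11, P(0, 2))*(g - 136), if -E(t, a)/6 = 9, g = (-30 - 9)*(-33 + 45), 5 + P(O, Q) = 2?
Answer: 32616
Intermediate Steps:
P(O, Q) = -3 (P(O, Q) = -5 + 2 = -3)
g = -468 (g = -39*12 = -468)
E(t, a) = -54 (E(t, a) = -6*9 = -54)
E(11, P(0, 2))*(g - 136) = -54*(-468 - 136) = -54*(-604) = 32616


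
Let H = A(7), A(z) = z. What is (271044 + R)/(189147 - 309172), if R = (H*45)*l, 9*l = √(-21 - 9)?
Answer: -271044/120025 - 7*I*√30/24005 ≈ -2.2582 - 0.0015972*I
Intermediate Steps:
l = I*√30/9 (l = √(-21 - 9)/9 = √(-30)/9 = (I*√30)/9 = I*√30/9 ≈ 0.60858*I)
H = 7
R = 35*I*√30 (R = (7*45)*(I*√30/9) = 315*(I*√30/9) = 35*I*√30 ≈ 191.7*I)
(271044 + R)/(189147 - 309172) = (271044 + 35*I*√30)/(189147 - 309172) = (271044 + 35*I*√30)/(-120025) = (271044 + 35*I*√30)*(-1/120025) = -271044/120025 - 7*I*√30/24005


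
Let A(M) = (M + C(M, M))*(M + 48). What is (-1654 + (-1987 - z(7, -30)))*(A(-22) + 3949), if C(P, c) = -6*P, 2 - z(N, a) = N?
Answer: -24757524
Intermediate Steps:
z(N, a) = 2 - N
A(M) = -5*M*(48 + M) (A(M) = (M - 6*M)*(M + 48) = (-5*M)*(48 + M) = -5*M*(48 + M))
(-1654 + (-1987 - z(7, -30)))*(A(-22) + 3949) = (-1654 + (-1987 - (2 - 1*7)))*(5*(-22)*(-48 - 1*(-22)) + 3949) = (-1654 + (-1987 - (2 - 7)))*(5*(-22)*(-48 + 22) + 3949) = (-1654 + (-1987 - 1*(-5)))*(5*(-22)*(-26) + 3949) = (-1654 + (-1987 + 5))*(2860 + 3949) = (-1654 - 1982)*6809 = -3636*6809 = -24757524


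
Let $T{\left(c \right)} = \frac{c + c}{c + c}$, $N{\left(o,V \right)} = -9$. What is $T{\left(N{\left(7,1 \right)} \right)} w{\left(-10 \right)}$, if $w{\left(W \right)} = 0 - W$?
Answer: $10$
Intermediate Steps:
$w{\left(W \right)} = - W$
$T{\left(c \right)} = 1$ ($T{\left(c \right)} = \frac{2 c}{2 c} = 2 c \frac{1}{2 c} = 1$)
$T{\left(N{\left(7,1 \right)} \right)} w{\left(-10 \right)} = 1 \left(\left(-1\right) \left(-10\right)\right) = 1 \cdot 10 = 10$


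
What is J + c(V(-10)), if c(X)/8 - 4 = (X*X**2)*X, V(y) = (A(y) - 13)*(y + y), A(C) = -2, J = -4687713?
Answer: 64795312319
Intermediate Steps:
V(y) = -30*y (V(y) = (-2 - 13)*(y + y) = -30*y)
c(X) = 32 + 8*X**4 (c(X) = 32 + 8*((X*X**2)*X) = 32 + 8*(X**3*X) = 32 + 8*X**4)
J + c(V(-10)) = -4687713 + (32 + 8*(-30*(-10))**4) = -4687713 + (32 + 8*300**4) = -4687713 + (32 + 8*8100000000) = -4687713 + (32 + 64800000000) = -4687713 + 64800000032 = 64795312319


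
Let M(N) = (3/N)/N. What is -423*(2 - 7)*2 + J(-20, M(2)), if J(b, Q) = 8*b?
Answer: 4070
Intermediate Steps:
M(N) = 3/N**2
-423*(2 - 7)*2 + J(-20, M(2)) = -423*(2 - 7)*2 + 8*(-20) = -(-2115)*2 - 160 = -423*(-10) - 160 = 4230 - 160 = 4070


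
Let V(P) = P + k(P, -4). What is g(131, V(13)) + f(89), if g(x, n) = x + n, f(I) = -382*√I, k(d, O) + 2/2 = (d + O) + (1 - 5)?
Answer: 148 - 382*√89 ≈ -3455.8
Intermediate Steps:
k(d, O) = -5 + O + d (k(d, O) = -1 + ((d + O) + (1 - 5)) = -1 + ((O + d) - 4) = -1 + (-4 + O + d) = -5 + O + d)
V(P) = -9 + 2*P (V(P) = P + (-5 - 4 + P) = P + (-9 + P) = -9 + 2*P)
g(x, n) = n + x
g(131, V(13)) + f(89) = ((-9 + 2*13) + 131) - 382*√89 = ((-9 + 26) + 131) - 382*√89 = (17 + 131) - 382*√89 = 148 - 382*√89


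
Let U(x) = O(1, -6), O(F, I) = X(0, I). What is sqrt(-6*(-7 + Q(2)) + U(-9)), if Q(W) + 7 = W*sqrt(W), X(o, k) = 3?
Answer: sqrt(87 - 12*sqrt(2)) ≈ 8.3684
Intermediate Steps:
O(F, I) = 3
U(x) = 3
Q(W) = -7 + W**(3/2) (Q(W) = -7 + W*sqrt(W) = -7 + W**(3/2))
sqrt(-6*(-7 + Q(2)) + U(-9)) = sqrt(-6*(-7 + (-7 + 2**(3/2))) + 3) = sqrt(-6*(-7 + (-7 + 2*sqrt(2))) + 3) = sqrt(-6*(-14 + 2*sqrt(2)) + 3) = sqrt((84 - 12*sqrt(2)) + 3) = sqrt(87 - 12*sqrt(2))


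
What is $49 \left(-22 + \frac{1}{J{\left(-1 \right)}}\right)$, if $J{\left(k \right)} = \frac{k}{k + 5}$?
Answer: $-1274$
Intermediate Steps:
$J{\left(k \right)} = \frac{k}{5 + k}$
$49 \left(-22 + \frac{1}{J{\left(-1 \right)}}\right) = 49 \left(-22 + \frac{1}{\left(-1\right) \frac{1}{5 - 1}}\right) = 49 \left(-22 + \frac{1}{\left(-1\right) \frac{1}{4}}\right) = 49 \left(-22 + \frac{1}{- \frac{1}{4}}\right) = 49 \left(-22 - 4\right) = 49 \left(-26\right) = -1274$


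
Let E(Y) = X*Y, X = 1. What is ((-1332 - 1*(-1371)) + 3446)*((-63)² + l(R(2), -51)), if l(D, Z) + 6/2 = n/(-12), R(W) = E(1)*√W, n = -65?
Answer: 166084645/12 ≈ 1.3840e+7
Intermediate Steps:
E(Y) = Y (E(Y) = 1*Y = Y)
R(W) = √W (R(W) = 1*√W = √W)
l(D, Z) = 29/12 (l(D, Z) = -3 - 65/(-12) = -3 - 65*(-1/12) = -3 + 65/12 = 29/12)
((-1332 - 1*(-1371)) + 3446)*((-63)² + l(R(2), -51)) = ((-1332 - 1*(-1371)) + 3446)*((-63)² + 29/12) = ((-1332 + 1371) + 3446)*(3969 + 29/12) = (39 + 3446)*(47657/12) = 3485*(47657/12) = 166084645/12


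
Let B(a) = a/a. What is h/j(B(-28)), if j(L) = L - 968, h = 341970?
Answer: -341970/967 ≈ -353.64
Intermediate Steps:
B(a) = 1
j(L) = -968 + L
h/j(B(-28)) = 341970/(-968 + 1) = 341970/(-967) = 341970*(-1/967) = -341970/967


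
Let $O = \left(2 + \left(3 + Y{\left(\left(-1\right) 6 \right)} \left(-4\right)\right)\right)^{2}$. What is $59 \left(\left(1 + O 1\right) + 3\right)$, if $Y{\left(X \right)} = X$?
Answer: $49855$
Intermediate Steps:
$O = 841$ ($O = \left(2 + \left(3 + \left(-1\right) 6 \left(-4\right)\right)\right)^{2} = \left(2 + \left(3 - -24\right)\right)^{2} = \left(2 + \left(3 + 24\right)\right)^{2} = \left(2 + 27\right)^{2} = 29^{2} = 841$)
$59 \left(\left(1 + O 1\right) + 3\right) = 59 \left(\left(1 + 841 \cdot 1\right) + 3\right) = 59 \left(\left(1 + 841\right) + 3\right) = 59 \left(842 + 3\right) = 59 \cdot 845 = 49855$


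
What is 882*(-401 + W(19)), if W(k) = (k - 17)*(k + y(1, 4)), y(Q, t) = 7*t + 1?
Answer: -269010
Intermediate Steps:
y(Q, t) = 1 + 7*t
W(k) = (-17 + k)*(29 + k) (W(k) = (k - 17)*(k + (1 + 7*4)) = (-17 + k)*(k + (1 + 28)) = (-17 + k)*(k + 29) = (-17 + k)*(29 + k))
882*(-401 + W(19)) = 882*(-401 + (-493 + 19² + 12*19)) = 882*(-401 + (-493 + 361 + 228)) = 882*(-401 + 96) = 882*(-305) = -269010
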